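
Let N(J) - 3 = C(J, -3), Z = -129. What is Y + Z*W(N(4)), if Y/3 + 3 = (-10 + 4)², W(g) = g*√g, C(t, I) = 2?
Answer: 99 - 645*√5 ≈ -1343.3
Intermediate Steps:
N(J) = 5 (N(J) = 3 + 2 = 5)
W(g) = g^(3/2)
Y = 99 (Y = -9 + 3*(-10 + 4)² = -9 + 3*(-6)² = -9 + 3*36 = -9 + 108 = 99)
Y + Z*W(N(4)) = 99 - 645*√5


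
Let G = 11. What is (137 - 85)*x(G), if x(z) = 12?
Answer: 624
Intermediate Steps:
(137 - 85)*x(G) = (137 - 85)*12 = 52*12 = 624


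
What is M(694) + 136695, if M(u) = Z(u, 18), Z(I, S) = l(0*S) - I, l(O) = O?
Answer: 136001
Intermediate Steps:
Z(I, S) = -I (Z(I, S) = 0*S - I = 0 - I = -I)
M(u) = -u
M(694) + 136695 = -1*694 + 136695 = -694 + 136695 = 136001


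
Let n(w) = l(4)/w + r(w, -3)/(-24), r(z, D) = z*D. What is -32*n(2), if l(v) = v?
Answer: -72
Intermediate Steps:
r(z, D) = D*z
n(w) = 4/w + w/8 (n(w) = 4/w - 3*w/(-24) = 4/w - 3*w*(-1/24) = 4/w + w/8)
-32*n(2) = -32*(4/2 + (⅛)*2) = -32*(4*(½) + ¼) = -32*(2 + ¼) = -32*9/4 = -72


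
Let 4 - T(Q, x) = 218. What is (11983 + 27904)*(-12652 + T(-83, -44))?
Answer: -513186142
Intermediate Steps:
T(Q, x) = -214 (T(Q, x) = 4 - 1*218 = 4 - 218 = -214)
(11983 + 27904)*(-12652 + T(-83, -44)) = (11983 + 27904)*(-12652 - 214) = 39887*(-12866) = -513186142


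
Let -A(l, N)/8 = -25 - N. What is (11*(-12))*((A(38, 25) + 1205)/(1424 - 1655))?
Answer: 6420/7 ≈ 917.14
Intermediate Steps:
A(l, N) = 200 + 8*N (A(l, N) = -8*(-25 - N) = 200 + 8*N)
(11*(-12))*((A(38, 25) + 1205)/(1424 - 1655)) = (11*(-12))*(((200 + 8*25) + 1205)/(1424 - 1655)) = -132*((200 + 200) + 1205)/(-231) = -132*(400 + 1205)*(-1)/231 = -211860*(-1)/231 = -132*(-535/77) = 6420/7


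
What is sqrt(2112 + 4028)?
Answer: 2*sqrt(1535) ≈ 78.358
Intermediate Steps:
sqrt(2112 + 4028) = sqrt(6140) = 2*sqrt(1535)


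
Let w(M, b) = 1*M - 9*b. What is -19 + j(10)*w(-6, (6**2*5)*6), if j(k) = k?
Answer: -97279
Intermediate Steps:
w(M, b) = M - 9*b
-19 + j(10)*w(-6, (6**2*5)*6) = -19 + 10*(-6 - 9*6**2*5*6) = -19 + 10*(-6 - 9*36*5*6) = -19 + 10*(-6 - 1620*6) = -19 + 10*(-6 - 9*1080) = -19 + 10*(-6 - 9720) = -19 + 10*(-9726) = -19 - 97260 = -97279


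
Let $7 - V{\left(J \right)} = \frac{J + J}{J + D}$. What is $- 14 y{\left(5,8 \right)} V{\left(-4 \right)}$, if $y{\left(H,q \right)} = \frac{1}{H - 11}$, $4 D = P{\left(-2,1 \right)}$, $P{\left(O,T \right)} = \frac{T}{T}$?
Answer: $\frac{511}{45} \approx 11.356$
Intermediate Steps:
$P{\left(O,T \right)} = 1$
$D = \frac{1}{4}$ ($D = \frac{1}{4} \cdot 1 = \frac{1}{4} \approx 0.25$)
$V{\left(J \right)} = 7 - \frac{2 J}{\frac{1}{4} + J}$ ($V{\left(J \right)} = 7 - \frac{J + J}{J + \frac{1}{4}} = 7 - \frac{2 J}{\frac{1}{4} + J}$)
$y{\left(H,q \right)} = \frac{1}{-11 + H}$
$- 14 y{\left(5,8 \right)} V{\left(-4 \right)} = - \frac{14}{-11 + 5} \frac{7 + 20 \left(-4\right)}{1 + 4 \left(-4\right)} = - \frac{14}{-6} \frac{7 - 80}{1 - 16} = \left(-14\right) \left(- \frac{1}{6}\right) \frac{1}{-15} \left(-73\right) = \frac{7 \left(\left(- \frac{1}{15}\right) \left(-73\right)\right)}{3} = \frac{7}{3} \cdot \frac{73}{15} = \frac{511}{45}$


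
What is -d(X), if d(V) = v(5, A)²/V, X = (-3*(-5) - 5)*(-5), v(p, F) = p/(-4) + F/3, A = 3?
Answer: 1/800 ≈ 0.0012500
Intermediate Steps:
v(p, F) = -p/4 + F/3 (v(p, F) = p*(-¼) + F*(⅓) = -p/4 + F/3)
X = -50 (X = (15 - 5)*(-5) = 10*(-5) = -50)
d(V) = 1/(16*V) (d(V) = (-¼*5 + (⅓)*3)²/V = (-5/4 + 1)²/V = (-¼)²/V = 1/(16*V))
-d(X) = -1/(16*(-50)) = -(-1)/(16*50) = -1*(-1/800) = 1/800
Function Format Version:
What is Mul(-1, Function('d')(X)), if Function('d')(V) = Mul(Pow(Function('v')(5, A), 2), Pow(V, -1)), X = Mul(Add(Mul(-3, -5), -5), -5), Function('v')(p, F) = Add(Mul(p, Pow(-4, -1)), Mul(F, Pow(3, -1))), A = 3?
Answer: Rational(1, 800) ≈ 0.0012500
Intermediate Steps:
Function('v')(p, F) = Add(Mul(Rational(-1, 4), p), Mul(Rational(1, 3), F)) (Function('v')(p, F) = Add(Mul(p, Rational(-1, 4)), Mul(F, Rational(1, 3))) = Add(Mul(Rational(-1, 4), p), Mul(Rational(1, 3), F)))
X = -50 (X = Mul(Add(15, -5), -5) = Mul(10, -5) = -50)
Function('d')(V) = Mul(Rational(1, 16), Pow(V, -1)) (Function('d')(V) = Mul(Pow(Add(Mul(Rational(-1, 4), 5), Mul(Rational(1, 3), 3)), 2), Pow(V, -1)) = Mul(Pow(Add(Rational(-5, 4), 1), 2), Pow(V, -1)) = Mul(Pow(Rational(-1, 4), 2), Pow(V, -1)) = Mul(Rational(1, 16), Pow(V, -1)))
Mul(-1, Function('d')(X)) = Mul(-1, Mul(Rational(1, 16), Pow(-50, -1))) = Mul(-1, Mul(Rational(1, 16), Rational(-1, 50))) = Mul(-1, Rational(-1, 800)) = Rational(1, 800)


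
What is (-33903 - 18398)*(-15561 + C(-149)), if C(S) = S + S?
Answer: 829441559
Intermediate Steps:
C(S) = 2*S
(-33903 - 18398)*(-15561 + C(-149)) = (-33903 - 18398)*(-15561 + 2*(-149)) = -52301*(-15561 - 298) = -52301*(-15859) = 829441559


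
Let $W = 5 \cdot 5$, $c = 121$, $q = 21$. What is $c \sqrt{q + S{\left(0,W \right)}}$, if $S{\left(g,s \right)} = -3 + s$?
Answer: $121 \sqrt{43} \approx 793.45$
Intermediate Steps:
$W = 25$
$c \sqrt{q + S{\left(0,W \right)}} = 121 \sqrt{21 + \left(-3 + 25\right)} = 121 \sqrt{21 + 22} = 121 \sqrt{43}$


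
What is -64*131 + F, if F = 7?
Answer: -8377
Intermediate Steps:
-64*131 + F = -64*131 + 7 = -8384 + 7 = -8377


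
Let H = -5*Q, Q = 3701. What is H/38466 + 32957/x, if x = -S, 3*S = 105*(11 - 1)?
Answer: -318550178/3365775 ≈ -94.644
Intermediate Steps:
H = -18505 (H = -5*3701 = -18505)
S = 350 (S = (105*(11 - 1))/3 = (105*10)/3 = (⅓)*1050 = 350)
x = -350 (x = -1*350 = -350)
H/38466 + 32957/x = -18505/38466 + 32957/(-350) = -18505*1/38466 + 32957*(-1/350) = -18505/38466 - 32957/350 = -318550178/3365775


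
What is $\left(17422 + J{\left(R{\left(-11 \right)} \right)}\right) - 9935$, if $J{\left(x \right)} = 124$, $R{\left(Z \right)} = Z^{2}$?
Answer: $7611$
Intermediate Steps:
$\left(17422 + J{\left(R{\left(-11 \right)} \right)}\right) - 9935 = \left(17422 + 124\right) - 9935 = 17546 - 9935 = 7611$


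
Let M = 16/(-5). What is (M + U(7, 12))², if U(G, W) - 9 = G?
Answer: 4096/25 ≈ 163.84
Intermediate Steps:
U(G, W) = 9 + G
M = -16/5 (M = 16*(-⅕) = -16/5 ≈ -3.2000)
(M + U(7, 12))² = (-16/5 + (9 + 7))² = (-16/5 + 16)² = (64/5)² = 4096/25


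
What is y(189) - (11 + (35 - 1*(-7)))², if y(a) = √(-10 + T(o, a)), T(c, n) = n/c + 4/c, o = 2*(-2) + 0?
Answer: -2809 + I*√233/2 ≈ -2809.0 + 7.6322*I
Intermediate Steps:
o = -4 (o = -4 + 0 = -4)
T(c, n) = 4/c + n/c
y(a) = √(-11 - a/4) (y(a) = √(-10 + (4 + a)/(-4)) = √(-10 - (4 + a)/4) = √(-10 + (-1 - a/4)) = √(-11 - a/4))
y(189) - (11 + (35 - 1*(-7)))² = √(-44 - 1*189)/2 - (11 + (35 - 1*(-7)))² = √(-44 - 189)/2 - (11 + (35 + 7))² = √(-233)/2 - (11 + 42)² = (I*√233)/2 - 1*53² = I*√233/2 - 1*2809 = I*√233/2 - 2809 = -2809 + I*√233/2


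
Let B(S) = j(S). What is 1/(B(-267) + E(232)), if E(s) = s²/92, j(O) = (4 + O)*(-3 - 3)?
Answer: 23/49750 ≈ 0.00046231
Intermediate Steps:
j(O) = -24 - 6*O (j(O) = (4 + O)*(-6) = -24 - 6*O)
B(S) = -24 - 6*S
E(s) = s²/92
1/(B(-267) + E(232)) = 1/((-24 - 6*(-267)) + (1/92)*232²) = 1/((-24 + 1602) + (1/92)*53824) = 1/(1578 + 13456/23) = 1/(49750/23) = 23/49750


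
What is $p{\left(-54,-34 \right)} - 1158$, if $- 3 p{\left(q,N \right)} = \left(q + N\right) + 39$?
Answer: $- \frac{3425}{3} \approx -1141.7$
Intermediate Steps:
$p{\left(q,N \right)} = -13 - \frac{N}{3} - \frac{q}{3}$ ($p{\left(q,N \right)} = - \frac{\left(q + N\right) + 39}{3} = - \frac{\left(N + q\right) + 39}{3} = - \frac{39 + N + q}{3} = -13 - \frac{N}{3} - \frac{q}{3}$)
$p{\left(-54,-34 \right)} - 1158 = \left(-13 - - \frac{34}{3} - -18\right) - 1158 = \left(-13 + \frac{34}{3} + 18\right) - 1158 = \frac{49}{3} - 1158 = - \frac{3425}{3}$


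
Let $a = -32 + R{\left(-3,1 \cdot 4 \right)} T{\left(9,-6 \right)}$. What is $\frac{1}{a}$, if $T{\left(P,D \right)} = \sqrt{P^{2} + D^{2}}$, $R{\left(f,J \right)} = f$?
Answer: $\frac{32}{29} - \frac{9 \sqrt{13}}{29} \approx -0.015516$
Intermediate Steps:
$T{\left(P,D \right)} = \sqrt{D^{2} + P^{2}}$
$a = -32 - 9 \sqrt{13}$ ($a = -32 - 3 \sqrt{\left(-6\right)^{2} + 9^{2}} = -32 - 3 \sqrt{36 + 81} = -32 - 3 \sqrt{117} = -32 - 3 \cdot 3 \sqrt{13} = -32 - 9 \sqrt{13} \approx -64.45$)
$\frac{1}{a} = \frac{1}{-32 - 9 \sqrt{13}}$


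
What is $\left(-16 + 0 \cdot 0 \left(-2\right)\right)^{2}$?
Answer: $256$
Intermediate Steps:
$\left(-16 + 0 \cdot 0 \left(-2\right)\right)^{2} = \left(-16 + 0 \left(-2\right)\right)^{2} = \left(-16 + 0\right)^{2} = \left(-16\right)^{2} = 256$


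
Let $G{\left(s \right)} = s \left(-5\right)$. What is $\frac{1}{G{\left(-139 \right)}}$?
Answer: $\frac{1}{695} \approx 0.0014388$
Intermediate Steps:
$G{\left(s \right)} = - 5 s$
$\frac{1}{G{\left(-139 \right)}} = \frac{1}{\left(-5\right) \left(-139\right)} = \frac{1}{695}$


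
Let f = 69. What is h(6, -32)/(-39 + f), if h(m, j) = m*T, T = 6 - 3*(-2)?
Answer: 12/5 ≈ 2.4000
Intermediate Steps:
T = 12 (T = 6 + 6 = 12)
h(m, j) = 12*m (h(m, j) = m*12 = 12*m)
h(6, -32)/(-39 + f) = (12*6)/(-39 + 69) = 72/30 = 72*(1/30) = 12/5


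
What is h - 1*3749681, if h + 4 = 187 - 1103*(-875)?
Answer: -2784373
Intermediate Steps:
h = 965308 (h = -4 + (187 - 1103*(-875)) = -4 + (187 + 965125) = -4 + 965312 = 965308)
h - 1*3749681 = 965308 - 1*3749681 = 965308 - 3749681 = -2784373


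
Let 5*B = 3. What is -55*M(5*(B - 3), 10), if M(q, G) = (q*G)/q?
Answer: -550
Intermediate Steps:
B = ⅗ (B = (⅕)*3 = ⅗ ≈ 0.60000)
M(q, G) = G (M(q, G) = (G*q)/q = G)
-55*M(5*(B - 3), 10) = -55*10 = -550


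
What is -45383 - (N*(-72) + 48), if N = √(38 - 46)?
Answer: -45431 + 144*I*√2 ≈ -45431.0 + 203.65*I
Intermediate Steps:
N = 2*I*√2 (N = √(-8) = 2*I*√2 ≈ 2.8284*I)
-45383 - (N*(-72) + 48) = -45383 - ((2*I*√2)*(-72) + 48) = -45383 - (-144*I*√2 + 48) = -45383 - (48 - 144*I*√2) = -45383 + (-48 + 144*I*√2) = -45431 + 144*I*√2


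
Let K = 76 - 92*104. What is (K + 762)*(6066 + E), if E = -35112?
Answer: 253571580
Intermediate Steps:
K = -9492 (K = 76 - 9568 = -9492)
(K + 762)*(6066 + E) = (-9492 + 762)*(6066 - 35112) = -8730*(-29046) = 253571580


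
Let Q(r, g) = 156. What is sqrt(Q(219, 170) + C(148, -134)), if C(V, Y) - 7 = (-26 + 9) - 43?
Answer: sqrt(103) ≈ 10.149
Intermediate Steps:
C(V, Y) = -53 (C(V, Y) = 7 + ((-26 + 9) - 43) = 7 + (-17 - 43) = 7 - 60 = -53)
sqrt(Q(219, 170) + C(148, -134)) = sqrt(156 - 53) = sqrt(103)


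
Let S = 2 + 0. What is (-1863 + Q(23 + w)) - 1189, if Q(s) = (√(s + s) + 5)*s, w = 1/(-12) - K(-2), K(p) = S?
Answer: -35369/12 + 251*√1506/72 ≈ -2812.1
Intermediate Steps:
S = 2
K(p) = 2
w = -25/12 (w = 1/(-12) - 1*2 = -1/12 - 2 = -25/12 ≈ -2.0833)
Q(s) = s*(5 + √2*√s) (Q(s) = (√(2*s) + 5)*s = (√2*√s + 5)*s = (5 + √2*√s)*s = s*(5 + √2*√s))
(-1863 + Q(23 + w)) - 1189 = (-1863 + (5*(23 - 25/12) + √2*(23 - 25/12)^(3/2))) - 1189 = (-1863 + (5*(251/12) + √2*(251/12)^(3/2))) - 1189 = (-1863 + (1255/12 + √2*(251*√753/72))) - 1189 = (-1863 + (1255/12 + 251*√1506/72)) - 1189 = (-21101/12 + 251*√1506/72) - 1189 = -35369/12 + 251*√1506/72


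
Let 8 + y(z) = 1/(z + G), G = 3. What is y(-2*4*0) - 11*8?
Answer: -287/3 ≈ -95.667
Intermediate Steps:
y(z) = -8 + 1/(3 + z) (y(z) = -8 + 1/(z + 3) = -8 + 1/(3 + z))
y(-2*4*0) - 11*8 = (-23 - 8*(-2*4)*0)/(3 - 2*4*0) - 11*8 = (-23 - (-64)*0)/(3 - 8*0) - 88 = (-23 - 8*0)/(3 + 0) - 88 = (-23 + 0)/3 - 88 = (⅓)*(-23) - 88 = -23/3 - 88 = -287/3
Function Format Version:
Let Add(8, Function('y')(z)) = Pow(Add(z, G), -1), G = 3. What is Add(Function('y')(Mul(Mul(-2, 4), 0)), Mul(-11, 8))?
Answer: Rational(-287, 3) ≈ -95.667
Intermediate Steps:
Function('y')(z) = Add(-8, Pow(Add(3, z), -1)) (Function('y')(z) = Add(-8, Pow(Add(z, 3), -1)) = Add(-8, Pow(Add(3, z), -1)))
Add(Function('y')(Mul(Mul(-2, 4), 0)), Mul(-11, 8)) = Add(Mul(Pow(Add(3, Mul(Mul(-2, 4), 0)), -1), Add(-23, Mul(-8, Mul(Mul(-2, 4), 0)))), Mul(-11, 8)) = Add(Mul(Pow(Add(3, Mul(-8, 0)), -1), Add(-23, Mul(-8, Mul(-8, 0)))), -88) = Add(Mul(Pow(Add(3, 0), -1), Add(-23, Mul(-8, 0))), -88) = Add(Mul(Pow(3, -1), Add(-23, 0)), -88) = Add(Mul(Rational(1, 3), -23), -88) = Add(Rational(-23, 3), -88) = Rational(-287, 3)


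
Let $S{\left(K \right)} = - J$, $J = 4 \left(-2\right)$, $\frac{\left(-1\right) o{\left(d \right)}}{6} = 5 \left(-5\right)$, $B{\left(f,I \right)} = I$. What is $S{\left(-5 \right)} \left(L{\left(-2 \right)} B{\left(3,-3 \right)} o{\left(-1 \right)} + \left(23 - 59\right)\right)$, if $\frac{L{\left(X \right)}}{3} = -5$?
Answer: $53712$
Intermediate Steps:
$o{\left(d \right)} = 150$ ($o{\left(d \right)} = - 6 \cdot 5 \left(-5\right) = \left(-6\right) \left(-25\right) = 150$)
$J = -8$
$L{\left(X \right)} = -15$ ($L{\left(X \right)} = 3 \left(-5\right) = -15$)
$S{\left(K \right)} = 8$ ($S{\left(K \right)} = \left(-1\right) \left(-8\right) = 8$)
$S{\left(-5 \right)} \left(L{\left(-2 \right)} B{\left(3,-3 \right)} o{\left(-1 \right)} + \left(23 - 59\right)\right) = 8 \left(\left(-15\right) \left(-3\right) 150 + \left(23 - 59\right)\right) = 8 \left(45 \cdot 150 - 36\right) = 8 \left(6750 - 36\right) = 8 \cdot 6714 = 53712$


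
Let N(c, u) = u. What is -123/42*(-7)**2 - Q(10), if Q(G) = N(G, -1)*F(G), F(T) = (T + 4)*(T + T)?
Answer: 273/2 ≈ 136.50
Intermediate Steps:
F(T) = 2*T*(4 + T) (F(T) = (4 + T)*(2*T) = 2*T*(4 + T))
Q(G) = -2*G*(4 + G)
-123/42*(-7)**2 - Q(10) = -123/42*(-7)**2 - (-2)*10*(4 + 10) = -123*1/42*49 - (-2)*10*14 = -41/14*49 - 1*(-280) = -287/2 + 280 = 273/2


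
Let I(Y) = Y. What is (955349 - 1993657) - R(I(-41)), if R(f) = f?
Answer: -1038267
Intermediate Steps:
(955349 - 1993657) - R(I(-41)) = (955349 - 1993657) - 1*(-41) = -1038308 + 41 = -1038267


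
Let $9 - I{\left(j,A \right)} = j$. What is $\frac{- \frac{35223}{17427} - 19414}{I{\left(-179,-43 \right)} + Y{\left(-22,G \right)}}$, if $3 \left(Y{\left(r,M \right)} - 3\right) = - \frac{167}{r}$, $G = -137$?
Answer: $- \frac{7443986022}{74198357} \approx -100.33$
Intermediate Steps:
$I{\left(j,A \right)} = 9 - j$
$Y{\left(r,M \right)} = 3 - \frac{167}{3 r}$ ($Y{\left(r,M \right)} = 3 + \frac{\left(-167\right) \frac{1}{r}}{3} = 3 - \frac{167}{3 r}$)
$\frac{- \frac{35223}{17427} - 19414}{I{\left(-179,-43 \right)} + Y{\left(-22,G \right)}} = \frac{- \frac{35223}{17427} - 19414}{\left(9 - -179\right) + \left(3 - \frac{167}{3 \left(-22\right)}\right)} = \frac{\left(-35223\right) \frac{1}{17427} - 19414}{\left(9 + 179\right) + \left(3 - - \frac{167}{66}\right)} = \frac{- \frac{11741}{5809} - 19414}{188 + \left(3 + \frac{167}{66}\right)} = - \frac{112787667}{5809 \left(188 + \frac{365}{66}\right)} = - \frac{112787667}{5809 \cdot \frac{12773}{66}} = \left(- \frac{112787667}{5809}\right) \frac{66}{12773} = - \frac{7443986022}{74198357}$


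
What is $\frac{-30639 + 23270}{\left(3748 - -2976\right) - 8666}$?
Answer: $\frac{7369}{1942} \approx 3.7945$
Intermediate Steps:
$\frac{-30639 + 23270}{\left(3748 - -2976\right) - 8666} = - \frac{7369}{\left(3748 + 2976\right) - 8666} = - \frac{7369}{6724 - 8666} = - \frac{7369}{-1942} = \left(-7369\right) \left(- \frac{1}{1942}\right) = \frac{7369}{1942}$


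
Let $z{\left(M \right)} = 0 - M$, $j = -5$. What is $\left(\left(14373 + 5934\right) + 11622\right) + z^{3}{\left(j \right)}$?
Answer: $32054$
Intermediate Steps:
$z{\left(M \right)} = - M$
$\left(\left(14373 + 5934\right) + 11622\right) + z^{3}{\left(j \right)} = \left(\left(14373 + 5934\right) + 11622\right) + \left(\left(-1\right) \left(-5\right)\right)^{3} = \left(20307 + 11622\right) + 5^{3} = 31929 + 125 = 32054$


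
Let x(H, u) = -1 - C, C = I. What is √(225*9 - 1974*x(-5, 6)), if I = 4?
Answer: √11895 ≈ 109.06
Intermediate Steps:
C = 4
x(H, u) = -5 (x(H, u) = -1 - 1*4 = -1 - 4 = -5)
√(225*9 - 1974*x(-5, 6)) = √(225*9 - 1974*(-5)) = √(2025 + 9870) = √11895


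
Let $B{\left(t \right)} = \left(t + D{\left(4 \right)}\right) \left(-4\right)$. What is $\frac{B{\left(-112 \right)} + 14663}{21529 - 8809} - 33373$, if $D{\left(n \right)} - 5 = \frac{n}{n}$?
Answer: $- \frac{141496491}{4240} \approx -33372.0$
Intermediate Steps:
$D{\left(n \right)} = 6$ ($D{\left(n \right)} = 5 + \frac{n}{n} = 5 + 1 = 6$)
$B{\left(t \right)} = -24 - 4 t$ ($B{\left(t \right)} = \left(t + 6\right) \left(-4\right) = \left(6 + t\right) \left(-4\right) = -24 - 4 t$)
$\frac{B{\left(-112 \right)} + 14663}{21529 - 8809} - 33373 = \frac{\left(-24 - -448\right) + 14663}{21529 - 8809} - 33373 = \frac{\left(-24 + 448\right) + 14663}{12720} - 33373 = \left(424 + 14663\right) \frac{1}{12720} - 33373 = 15087 \cdot \frac{1}{12720} - 33373 = \frac{5029}{4240} - 33373 = - \frac{141496491}{4240}$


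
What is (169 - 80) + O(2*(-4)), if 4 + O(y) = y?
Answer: 77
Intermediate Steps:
O(y) = -4 + y
(169 - 80) + O(2*(-4)) = (169 - 80) + (-4 + 2*(-4)) = 89 + (-4 - 8) = 89 - 12 = 77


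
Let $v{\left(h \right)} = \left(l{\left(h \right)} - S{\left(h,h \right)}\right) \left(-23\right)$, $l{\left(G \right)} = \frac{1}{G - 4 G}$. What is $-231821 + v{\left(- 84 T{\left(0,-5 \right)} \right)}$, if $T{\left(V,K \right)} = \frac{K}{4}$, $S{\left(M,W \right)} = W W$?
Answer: $\frac{6852533}{315} \approx 21754.0$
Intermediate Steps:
$l{\left(G \right)} = - \frac{1}{3 G}$ ($l{\left(G \right)} = \frac{1}{\left(-3\right) G} = - \frac{1}{3 G}$)
$S{\left(M,W \right)} = W^{2}$
$T{\left(V,K \right)} = \frac{K}{4}$ ($T{\left(V,K \right)} = K \frac{1}{4} = \frac{K}{4}$)
$v{\left(h \right)} = 23 h^{2} + \frac{23}{3 h}$ ($v{\left(h \right)} = \left(- \frac{1}{3 h} - h^{2}\right) \left(-23\right) = \left(- h^{2} - \frac{1}{3 h}\right) \left(-23\right) = 23 h^{2} + \frac{23}{3 h}$)
$-231821 + v{\left(- 84 T{\left(0,-5 \right)} \right)} = -231821 + \frac{23 \left(1 + 3 \left(- 84 \cdot \frac{1}{4} \left(-5\right)\right)^{3}\right)}{3 \left(- 84 \cdot \frac{1}{4} \left(-5\right)\right)} = -231821 + \frac{23 \left(1 + 3 \left(\left(-84\right) \left(- \frac{5}{4}\right)\right)^{3}\right)}{3 \left(\left(-84\right) \left(- \frac{5}{4}\right)\right)} = -231821 + \frac{23 \left(1 + 3 \cdot 105^{3}\right)}{3 \cdot 105} = -231821 + \frac{23}{3} \cdot \frac{1}{105} \left(1 + 3 \cdot 1157625\right) = -231821 + \frac{23}{3} \cdot \frac{1}{105} \left(1 + 3472875\right) = -231821 + \frac{23}{3} \cdot \frac{1}{105} \cdot 3472876 = -231821 + \frac{79876148}{315} = \frac{6852533}{315}$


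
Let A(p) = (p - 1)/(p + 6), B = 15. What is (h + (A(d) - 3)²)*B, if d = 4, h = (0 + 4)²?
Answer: 6987/20 ≈ 349.35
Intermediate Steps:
h = 16 (h = 4² = 16)
A(p) = (-1 + p)/(6 + p)
(h + (A(d) - 3)²)*B = (16 + ((-1 + 4)/(6 + 4) - 3)²)*15 = (16 + (3/10 - 3)²)*15 = (16 + (-27/10)²)*15 = (16 + 729/100)*15 = (2329/100)*15 = 6987/20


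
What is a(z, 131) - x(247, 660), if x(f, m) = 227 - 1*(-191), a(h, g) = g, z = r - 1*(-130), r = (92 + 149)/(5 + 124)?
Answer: -287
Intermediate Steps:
r = 241/129 ≈ 1.8682
z = 17011/129 (z = 241/129 - 1*(-130) = 241/129 + 130 = 17011/129 ≈ 131.87)
x(f, m) = 418 (x(f, m) = 227 + 191 = 418)
a(z, 131) - x(247, 660) = 131 - 1*418 = 131 - 418 = -287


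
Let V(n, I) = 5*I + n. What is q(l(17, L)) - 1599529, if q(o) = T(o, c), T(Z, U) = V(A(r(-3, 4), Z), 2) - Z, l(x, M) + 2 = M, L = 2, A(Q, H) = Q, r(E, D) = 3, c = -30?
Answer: -1599516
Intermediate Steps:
V(n, I) = n + 5*I
l(x, M) = -2 + M
T(Z, U) = 13 - Z (T(Z, U) = (3 + 5*2) - Z = (3 + 10) - Z = 13 - Z)
q(o) = 13 - o
q(l(17, L)) - 1599529 = (13 - (-2 + 2)) - 1599529 = (13 - 1*0) - 1599529 = (13 + 0) - 1599529 = 13 - 1599529 = -1599516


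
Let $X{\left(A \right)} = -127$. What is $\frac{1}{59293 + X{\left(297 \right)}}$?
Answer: $\frac{1}{59166} \approx 1.6902 \cdot 10^{-5}$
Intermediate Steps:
$\frac{1}{59293 + X{\left(297 \right)}} = \frac{1}{59293 - 127} = \frac{1}{59166}$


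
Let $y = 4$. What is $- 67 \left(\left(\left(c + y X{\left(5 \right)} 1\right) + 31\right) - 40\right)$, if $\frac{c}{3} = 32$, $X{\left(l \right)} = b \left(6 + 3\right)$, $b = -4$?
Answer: $3819$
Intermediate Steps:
$X{\left(l \right)} = -36$ ($X{\left(l \right)} = - 4 \left(6 + 3\right) = \left(-4\right) 9 = -36$)
$c = 96$ ($c = 3 \cdot 32 = 96$)
$- 67 \left(\left(\left(c + y X{\left(5 \right)} 1\right) + 31\right) - 40\right) = - 67 \left(\left(\left(96 + 4 \left(-36\right) 1\right) + 31\right) - 40\right) = - 67 \left(\left(\left(96 - 144\right) + 31\right) - 40\right) = - 67 \left(\left(-48 + 31\right) - 40\right) = - 67 \left(-17 - 40\right) = \left(-67\right) \left(-57\right) = 3819$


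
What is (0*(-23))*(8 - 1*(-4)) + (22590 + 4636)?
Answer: 27226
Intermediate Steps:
(0*(-23))*(8 - 1*(-4)) + (22590 + 4636) = 0*(8 + 4) + 27226 = 0*12 + 27226 = 0 + 27226 = 27226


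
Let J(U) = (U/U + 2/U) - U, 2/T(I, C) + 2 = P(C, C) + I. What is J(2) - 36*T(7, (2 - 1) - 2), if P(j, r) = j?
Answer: -18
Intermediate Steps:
T(I, C) = 2/(-2 + C + I) (T(I, C) = 2/(-2 + (C + I)) = 2/(-2 + C + I))
J(U) = 1 - U + 2/U (J(U) = (1 + 2/U) - U = 1 - U + 2/U)
J(2) - 36*T(7, (2 - 1) - 2) = (1 - 1*2 + 2/2) - 72/(-2 + ((2 - 1) - 2) + 7) = (1 - 2 + 2*(½)) - 72/(-2 + (1 - 2) + 7) = (1 - 2 + 1) - 72/(-2 - 1 + 7) = 0 - 72/4 = 0 - 36*½ = 0 - 18 = -18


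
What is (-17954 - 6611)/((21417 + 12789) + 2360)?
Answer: -24565/36566 ≈ -0.67180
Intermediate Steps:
(-17954 - 6611)/((21417 + 12789) + 2360) = -24565/(34206 + 2360) = -24565/36566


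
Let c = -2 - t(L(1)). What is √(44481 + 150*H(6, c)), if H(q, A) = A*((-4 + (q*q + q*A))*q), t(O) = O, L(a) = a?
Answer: √6681 ≈ 81.737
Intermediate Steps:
c = -3 (c = -2 - 1*1 = -2 - 1 = -3)
H(q, A) = A*q*(-4 + q² + A*q) (H(q, A) = A*((-4 + (q² + A*q))*q) = A*((-4 + q² + A*q)*q) = A*(q*(-4 + q² + A*q)) = A*q*(-4 + q² + A*q))
√(44481 + 150*H(6, c)) = √(44481 + 150*(-3*6*(-4 + 6² - 3*6))) = √(44481 + 150*(-3*6*(-4 + 36 - 18))) = √(44481 + 150*(-3*6*14)) = √(44481 + 150*(-252)) = √(44481 - 37800) = √6681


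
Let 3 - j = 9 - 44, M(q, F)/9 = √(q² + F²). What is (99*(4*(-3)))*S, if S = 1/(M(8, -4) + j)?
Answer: 11286/1259 - 10692*√5/1259 ≈ -10.025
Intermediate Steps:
M(q, F) = 9*√(F² + q²) (M(q, F) = 9*√(q² + F²) = 9*√(F² + q²))
j = 38 (j = 3 - (9 - 44) = 3 - 1*(-35) = 3 + 35 = 38)
S = 1/(38 + 36*√5) (S = 1/(9*√((-4)² + 8²) + 38) = 1/(9*√(16 + 64) + 38) = 1/(9*√80 + 38) = 1/(9*(4*√5) + 38) = 1/(36*√5 + 38) = 1/(38 + 36*√5) ≈ 0.0084389)
(99*(4*(-3)))*S = (99*(4*(-3)))*(-19/2518 + 9*√5/1259) = (99*(-12))*(-19/2518 + 9*√5/1259) = -1188*(-19/2518 + 9*√5/1259) = 11286/1259 - 10692*√5/1259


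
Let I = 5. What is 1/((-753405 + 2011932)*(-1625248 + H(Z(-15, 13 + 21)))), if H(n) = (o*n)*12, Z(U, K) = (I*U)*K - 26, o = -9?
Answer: -1/1695286210080 ≈ -5.8987e-13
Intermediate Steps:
Z(U, K) = -26 + 5*K*U (Z(U, K) = (5*U)*K - 26 = 5*K*U - 26 = -26 + 5*K*U)
H(n) = -108*n (H(n) = -9*n*12 = -108*n)
1/((-753405 + 2011932)*(-1625248 + H(Z(-15, 13 + 21)))) = 1/((-753405 + 2011932)*(-1625248 - 108*(-26 + 5*(13 + 21)*(-15)))) = 1/(1258527*(-1625248 - 108*(-26 + 5*34*(-15)))) = 1/(1258527*(-1625248 - 108*(-26 - 2550))) = 1/(1258527*(-1625248 - 108*(-2576))) = 1/(1258527*(-1625248 + 278208)) = 1/(1258527*(-1347040)) = 1/(-1695286210080) = -1/1695286210080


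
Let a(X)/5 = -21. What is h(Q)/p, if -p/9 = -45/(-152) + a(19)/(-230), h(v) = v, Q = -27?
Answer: 3496/877 ≈ 3.9863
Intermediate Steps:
a(X) = -105 (a(X) = 5*(-21) = -105)
p = -23679/3496 (p = -9*(-45/(-152) - 105/(-230)) = -9*(-45*(-1/152) - 105*(-1/230)) = -9*(45/152 + 21/46) = -9*2631/3496 = -23679/3496 ≈ -6.7732)
h(Q)/p = -27/(-23679/3496) = -27*(-3496/23679) = 3496/877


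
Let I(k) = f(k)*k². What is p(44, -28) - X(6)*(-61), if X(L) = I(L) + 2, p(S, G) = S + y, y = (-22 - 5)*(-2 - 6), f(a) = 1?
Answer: 2578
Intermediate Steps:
y = 216 (y = -27*(-8) = 216)
I(k) = k² (I(k) = 1*k² = k²)
p(S, G) = 216 + S (p(S, G) = S + 216 = 216 + S)
X(L) = 2 + L² (X(L) = L² + 2 = 2 + L²)
p(44, -28) - X(6)*(-61) = (216 + 44) - (2 + 6²)*(-61) = 260 - (2 + 36)*(-61) = 260 - 38*(-61) = 260 - 1*(-2318) = 260 + 2318 = 2578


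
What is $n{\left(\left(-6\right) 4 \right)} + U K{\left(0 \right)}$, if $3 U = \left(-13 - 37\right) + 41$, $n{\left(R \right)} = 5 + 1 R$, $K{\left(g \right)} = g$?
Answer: $-19$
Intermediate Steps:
$n{\left(R \right)} = 5 + R$
$U = -3$ ($U = \frac{\left(-13 - 37\right) + 41}{3} = \frac{-50 + 41}{3} = \frac{1}{3} \left(-9\right) = -3$)
$n{\left(\left(-6\right) 4 \right)} + U K{\left(0 \right)} = \left(5 - 24\right) - 0 = \left(5 - 24\right) + 0 = -19 + 0 = -19$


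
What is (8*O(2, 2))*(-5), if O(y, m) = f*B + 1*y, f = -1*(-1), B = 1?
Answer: -120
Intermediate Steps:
f = 1
O(y, m) = 1 + y (O(y, m) = 1*1 + 1*y = 1 + y)
(8*O(2, 2))*(-5) = (8*(1 + 2))*(-5) = (8*3)*(-5) = 24*(-5) = -120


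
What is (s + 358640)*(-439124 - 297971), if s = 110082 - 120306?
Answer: -256815691520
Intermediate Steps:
s = -10224
(s + 358640)*(-439124 - 297971) = (-10224 + 358640)*(-439124 - 297971) = 348416*(-737095) = -256815691520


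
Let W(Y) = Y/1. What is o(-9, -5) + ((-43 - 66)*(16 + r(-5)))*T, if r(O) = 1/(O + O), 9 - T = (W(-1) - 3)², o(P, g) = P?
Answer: 121227/10 ≈ 12123.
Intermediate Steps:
W(Y) = Y (W(Y) = Y*1 = Y)
T = -7 (T = 9 - (-1 - 3)² = 9 - 1*(-4)² = 9 - 1*16 = 9 - 16 = -7)
r(O) = 1/(2*O)
o(-9, -5) + ((-43 - 66)*(16 + r(-5)))*T = -9 + ((-43 - 66)*(16 + (½)/(-5)))*(-7) = -9 - 109*(16 + (½)*(-⅕))*(-7) = -9 - 109*(16 - ⅒)*(-7) = -9 - 109*159/10*(-7) = -9 - 17331/10*(-7) = -9 + 121317/10 = 121227/10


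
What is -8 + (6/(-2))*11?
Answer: -41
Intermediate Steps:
-8 + (6/(-2))*11 = -8 + (6*(-½))*11 = -8 - 3*11 = -8 - 33 = -41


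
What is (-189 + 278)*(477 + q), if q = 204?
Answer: 60609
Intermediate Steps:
(-189 + 278)*(477 + q) = (-189 + 278)*(477 + 204) = 89*681 = 60609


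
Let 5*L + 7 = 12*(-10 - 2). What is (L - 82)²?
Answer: 314721/25 ≈ 12589.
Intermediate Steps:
L = -151/5 (L = -7/5 + (12*(-10 - 2))/5 = -7/5 + (12*(-12))/5 = -7/5 + (⅕)*(-144) = -7/5 - 144/5 = -151/5 ≈ -30.200)
(L - 82)² = (-151/5 - 82)² = (-561/5)² = 314721/25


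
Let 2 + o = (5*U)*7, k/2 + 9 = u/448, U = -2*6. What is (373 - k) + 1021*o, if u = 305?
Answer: -96425809/224 ≈ -4.3047e+5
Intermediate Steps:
U = -12
k = -3727/224 (k = -18 + 2*(305/448) = -18 + 305/224 = -3727/224 ≈ -16.638)
o = -422 (o = -2 + (5*(-12))*7 = -2 - 60*7 = -2 - 420 = -422)
(373 - k) + 1021*o = (373 - 1*(-3727/224)) + 1021*(-422) = (373 + 3727/224) - 430862 = 87279/224 - 430862 = -96425809/224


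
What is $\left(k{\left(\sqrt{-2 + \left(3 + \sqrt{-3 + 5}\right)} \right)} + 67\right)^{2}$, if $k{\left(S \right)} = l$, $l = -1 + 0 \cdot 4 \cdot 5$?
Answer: $4356$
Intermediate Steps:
$l = -1$ ($l = -1 + 0 \cdot 20 = -1 + 0 = -1$)
$k{\left(S \right)} = -1$
$\left(k{\left(\sqrt{-2 + \left(3 + \sqrt{-3 + 5}\right)} \right)} + 67\right)^{2} = \left(-1 + 67\right)^{2} = 66^{2} = 4356$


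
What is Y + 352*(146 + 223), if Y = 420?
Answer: 130308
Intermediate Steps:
Y + 352*(146 + 223) = 420 + 352*(146 + 223) = 420 + 352*369 = 420 + 129888 = 130308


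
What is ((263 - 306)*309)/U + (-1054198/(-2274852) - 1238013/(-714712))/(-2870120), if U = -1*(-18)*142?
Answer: -430574972831911747663/82829041062891309120 ≈ -5.1984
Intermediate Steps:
U = 2556 (U = 18*142 = 2556)
((263 - 306)*309)/U + (-1054198/(-2274852) - 1238013/(-714712))/(-2870120) = ((263 - 306)*309)/2556 + (-1054198/(-2274852) - 1238013/(-714712))/(-2870120) = -43*309*(1/2556) + (-1054198*(-1/2274852) - 1238013*(-1/714712))*(-1/2870120) = -13287*1/2556 + (527099/1137426 + 1238013/714712)*(-1/2870120) = -4429/852 + (892436077513/406466005656)*(-1/2870120) = -4429/852 - 892436077513/1166606212153398720 = -430574972831911747663/82829041062891309120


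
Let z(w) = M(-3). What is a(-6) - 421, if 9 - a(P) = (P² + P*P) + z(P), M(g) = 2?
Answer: -486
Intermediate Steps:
z(w) = 2
a(P) = 7 - 2*P² (a(P) = 9 - ((P² + P*P) + 2) = 9 - ((P² + P²) + 2) = 9 - (2*P² + 2) = 9 - (2 + 2*P²) = 9 + (-2 - 2*P²) = 7 - 2*P²)
a(-6) - 421 = (7 - 2*(-6)²) - 421 = (7 - 2*36) - 421 = (7 - 72) - 421 = -65 - 421 = -486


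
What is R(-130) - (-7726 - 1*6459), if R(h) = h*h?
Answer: 31085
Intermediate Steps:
R(h) = h²
R(-130) - (-7726 - 1*6459) = (-130)² - (-7726 - 1*6459) = 16900 - (-7726 - 6459) = 16900 - 1*(-14185) = 16900 + 14185 = 31085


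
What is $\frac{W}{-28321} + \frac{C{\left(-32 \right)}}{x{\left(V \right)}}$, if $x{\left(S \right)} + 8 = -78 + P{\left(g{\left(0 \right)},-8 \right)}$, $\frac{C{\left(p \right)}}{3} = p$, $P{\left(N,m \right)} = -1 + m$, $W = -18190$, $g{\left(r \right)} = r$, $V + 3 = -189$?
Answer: $\frac{4446866}{2690495} \approx 1.6528$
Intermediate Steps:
$V = -192$ ($V = -3 - 189 = -192$)
$C{\left(p \right)} = 3 p$
$x{\left(S \right)} = -95$ ($x{\left(S \right)} = -8 - 87 = -95$)
$\frac{W}{-28321} + \frac{C{\left(-32 \right)}}{x{\left(V \right)}} = - \frac{18190}{-28321} + \frac{3 \left(-32\right)}{-95} = \left(-18190\right) \left(- \frac{1}{28321}\right) - - \frac{96}{95} = \frac{18190}{28321} + \frac{96}{95} = \frac{4446866}{2690495}$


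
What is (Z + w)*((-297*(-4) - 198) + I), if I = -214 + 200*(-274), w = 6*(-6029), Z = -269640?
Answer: 16521295536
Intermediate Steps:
w = -36174
I = -55014 (I = -214 - 54800 = -55014)
(Z + w)*((-297*(-4) - 198) + I) = (-269640 - 36174)*((-297*(-4) - 198) - 55014) = -305814*((1188 - 198) - 55014) = -305814*(990 - 55014) = -305814*(-54024) = 16521295536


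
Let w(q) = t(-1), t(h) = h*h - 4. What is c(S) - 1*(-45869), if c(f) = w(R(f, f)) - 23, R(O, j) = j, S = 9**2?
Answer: 45843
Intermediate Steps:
t(h) = -4 + h**2 (t(h) = h**2 - 4 = -4 + h**2)
S = 81
w(q) = -3 (w(q) = -4 + (-1)**2 = -4 + 1 = -3)
c(f) = -26 (c(f) = -3 - 23 = -26)
c(S) - 1*(-45869) = -26 - 1*(-45869) = -26 + 45869 = 45843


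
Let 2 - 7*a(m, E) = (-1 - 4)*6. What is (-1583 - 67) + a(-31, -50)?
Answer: -11518/7 ≈ -1645.4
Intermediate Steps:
a(m, E) = 32/7 (a(m, E) = 2/7 - (-1 - 4)*6/7 = 2/7 - (-5)*6/7 = 2/7 - ⅐*(-30) = 2/7 + 30/7 = 32/7)
(-1583 - 67) + a(-31, -50) = (-1583 - 67) + 32/7 = -1650 + 32/7 = -11518/7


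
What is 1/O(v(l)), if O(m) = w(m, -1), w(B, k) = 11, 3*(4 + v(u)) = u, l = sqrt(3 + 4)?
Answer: 1/11 ≈ 0.090909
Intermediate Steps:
l = sqrt(7) ≈ 2.6458
v(u) = -4 + u/3
O(m) = 11
1/O(v(l)) = 1/11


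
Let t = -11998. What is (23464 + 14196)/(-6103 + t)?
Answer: -37660/18101 ≈ -2.0805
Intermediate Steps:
(23464 + 14196)/(-6103 + t) = (23464 + 14196)/(-6103 - 11998) = 37660/(-18101) = 37660*(-1/18101) = -37660/18101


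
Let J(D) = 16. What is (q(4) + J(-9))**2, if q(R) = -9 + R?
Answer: 121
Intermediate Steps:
(q(4) + J(-9))**2 = ((-9 + 4) + 16)**2 = (-5 + 16)**2 = 11**2 = 121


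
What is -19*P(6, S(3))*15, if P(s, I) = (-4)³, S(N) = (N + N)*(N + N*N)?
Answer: 18240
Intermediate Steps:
S(N) = 2*N*(N + N²) (S(N) = (2*N)*(N + N²) = 2*N*(N + N²))
P(s, I) = -64
-19*P(6, S(3))*15 = -19*(-64)*15 = 1216*15 = 18240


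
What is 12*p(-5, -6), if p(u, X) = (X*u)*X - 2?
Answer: -2184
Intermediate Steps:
p(u, X) = -2 + u*X² (p(u, X) = u*X² - 2 = -2 + u*X²)
12*p(-5, -6) = 12*(-2 - 5*(-6)²) = 12*(-2 - 5*36) = 12*(-2 - 180) = 12*(-182) = -2184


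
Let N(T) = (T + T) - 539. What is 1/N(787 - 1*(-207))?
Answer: 1/1449 ≈ 0.00069013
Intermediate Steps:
N(T) = -539 + 2*T (N(T) = 2*T - 539 = -539 + 2*T)
1/N(787 - 1*(-207)) = 1/(-539 + 2*(787 - 1*(-207))) = 1/(-539 + 2*(787 + 207)) = 1/(-539 + 2*994) = 1/(-539 + 1988) = 1/1449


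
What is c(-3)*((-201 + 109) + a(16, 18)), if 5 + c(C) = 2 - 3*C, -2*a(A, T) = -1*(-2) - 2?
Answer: -552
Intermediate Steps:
a(A, T) = 0 (a(A, T) = -(-1*(-2) - 2)/2 = -(2 - 2)/2 = -½*0 = 0)
c(C) = -3 - 3*C (c(C) = -5 + (2 - 3*C) = -3 - 3*C)
c(-3)*((-201 + 109) + a(16, 18)) = (-3 - 3*(-3))*((-201 + 109) + 0) = (-3 + 9)*(-92 + 0) = 6*(-92) = -552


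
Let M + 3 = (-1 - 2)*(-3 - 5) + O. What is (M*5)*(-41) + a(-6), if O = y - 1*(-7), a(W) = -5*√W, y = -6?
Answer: -4510 - 5*I*√6 ≈ -4510.0 - 12.247*I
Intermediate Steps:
O = 1 (O = -6 - 1*(-7) = -6 + 7 = 1)
M = 22 (M = -3 + ((-1 - 2)*(-3 - 5) + 1) = -3 + (-3*(-8) + 1) = -3 + (24 + 1) = -3 + 25 = 22)
(M*5)*(-41) + a(-6) = (22*5)*(-41) - 5*I*√6 = 110*(-41) - 5*I*√6 = -4510 - 5*I*√6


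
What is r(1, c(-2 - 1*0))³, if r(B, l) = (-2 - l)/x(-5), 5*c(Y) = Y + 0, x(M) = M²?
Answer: -512/1953125 ≈ -0.00026214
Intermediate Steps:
c(Y) = Y/5 (c(Y) = (Y + 0)/5 = Y/5)
r(B, l) = -2/25 - l/25 (r(B, l) = (-2 - l)/((-5)²) = (-2 - l)/25 = (-2 - l)*(1/25) = -2/25 - l/25)
r(1, c(-2 - 1*0))³ = (-2/25 - (-2 - 1*0)/125)³ = (-2/25 - (-2 + 0)/125)³ = (-2/25 - (-2)/125)³ = (-2/25 - 1/25*(-⅖))³ = (-2/25 + 2/125)³ = (-8/125)³ = -512/1953125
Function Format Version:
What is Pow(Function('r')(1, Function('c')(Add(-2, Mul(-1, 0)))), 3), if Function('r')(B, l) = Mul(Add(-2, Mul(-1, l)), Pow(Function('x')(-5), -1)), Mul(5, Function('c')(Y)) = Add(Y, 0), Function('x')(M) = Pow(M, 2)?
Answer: Rational(-512, 1953125) ≈ -0.00026214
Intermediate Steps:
Function('c')(Y) = Mul(Rational(1, 5), Y) (Function('c')(Y) = Mul(Rational(1, 5), Add(Y, 0)) = Mul(Rational(1, 5), Y))
Function('r')(B, l) = Add(Rational(-2, 25), Mul(Rational(-1, 25), l)) (Function('r')(B, l) = Mul(Add(-2, Mul(-1, l)), Pow(Pow(-5, 2), -1)) = Mul(Add(-2, Mul(-1, l)), Pow(25, -1)) = Mul(Add(-2, Mul(-1, l)), Rational(1, 25)) = Add(Rational(-2, 25), Mul(Rational(-1, 25), l)))
Pow(Function('r')(1, Function('c')(Add(-2, Mul(-1, 0)))), 3) = Pow(Add(Rational(-2, 25), Mul(Rational(-1, 25), Mul(Rational(1, 5), Add(-2, Mul(-1, 0))))), 3) = Pow(Add(Rational(-2, 25), Mul(Rational(-1, 25), Mul(Rational(1, 5), Add(-2, 0)))), 3) = Pow(Add(Rational(-2, 25), Mul(Rational(-1, 25), Mul(Rational(1, 5), -2))), 3) = Pow(Add(Rational(-2, 25), Mul(Rational(-1, 25), Rational(-2, 5))), 3) = Pow(Add(Rational(-2, 25), Rational(2, 125)), 3) = Pow(Rational(-8, 125), 3) = Rational(-512, 1953125)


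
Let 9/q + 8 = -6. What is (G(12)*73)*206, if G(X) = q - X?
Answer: -1330863/7 ≈ -1.9012e+5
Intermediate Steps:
q = -9/14 (q = 9/(-8 - 6) = 9/(-14) = 9*(-1/14) = -9/14 ≈ -0.64286)
G(X) = -9/14 - X
(G(12)*73)*206 = ((-9/14 - 1*12)*73)*206 = ((-9/14 - 12)*73)*206 = -177/14*73*206 = -12921/14*206 = -1330863/7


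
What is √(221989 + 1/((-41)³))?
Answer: 2*√156821964647/1681 ≈ 471.16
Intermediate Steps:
√(221989 + 1/((-41)³)) = √(221989 + 1/(-68921)) = √(221989 - 1/68921) = √(15299703868/68921) = 2*√156821964647/1681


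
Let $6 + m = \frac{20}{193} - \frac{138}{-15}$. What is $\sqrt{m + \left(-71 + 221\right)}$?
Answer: $\frac{\sqrt{142760170}}{965} \approx 12.382$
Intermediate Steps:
$m = \frac{3188}{965}$ ($m = -6 + \left(\frac{20}{193} - \frac{138}{-15}\right) = -6 + \left(20 \cdot \frac{1}{193} - - \frac{46}{5}\right) = -6 + \left(\frac{20}{193} + \frac{46}{5}\right) = -6 + \frac{8978}{965} = \frac{3188}{965} \approx 3.3036$)
$\sqrt{m + \left(-71 + 221\right)} = \sqrt{\frac{3188}{965} + \left(-71 + 221\right)} = \sqrt{\frac{3188}{965} + 150} = \sqrt{\frac{147938}{965}} = \frac{\sqrt{142760170}}{965}$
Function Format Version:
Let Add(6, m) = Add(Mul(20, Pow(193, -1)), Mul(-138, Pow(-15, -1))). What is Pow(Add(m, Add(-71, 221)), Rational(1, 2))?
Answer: Mul(Rational(1, 965), Pow(142760170, Rational(1, 2))) ≈ 12.382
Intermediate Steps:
m = Rational(3188, 965) (m = Add(-6, Add(Mul(20, Pow(193, -1)), Mul(-138, Pow(-15, -1)))) = Add(-6, Add(Mul(20, Rational(1, 193)), Mul(-138, Rational(-1, 15)))) = Add(-6, Add(Rational(20, 193), Rational(46, 5))) = Add(-6, Rational(8978, 965)) = Rational(3188, 965) ≈ 3.3036)
Pow(Add(m, Add(-71, 221)), Rational(1, 2)) = Pow(Add(Rational(3188, 965), Add(-71, 221)), Rational(1, 2)) = Pow(Add(Rational(3188, 965), 150), Rational(1, 2)) = Pow(Rational(147938, 965), Rational(1, 2)) = Mul(Rational(1, 965), Pow(142760170, Rational(1, 2)))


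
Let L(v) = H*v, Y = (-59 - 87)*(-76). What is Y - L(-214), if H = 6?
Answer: 12380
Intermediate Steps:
Y = 11096 (Y = -146*(-76) = 11096)
L(v) = 6*v
Y - L(-214) = 11096 - 6*(-214) = 11096 - 1*(-1284) = 11096 + 1284 = 12380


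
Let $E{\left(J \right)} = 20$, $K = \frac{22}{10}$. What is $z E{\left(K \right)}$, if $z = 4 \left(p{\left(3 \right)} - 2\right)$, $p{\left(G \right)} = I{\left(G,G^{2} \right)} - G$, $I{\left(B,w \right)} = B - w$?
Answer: $-880$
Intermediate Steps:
$K = \frac{11}{5}$ ($K = 22 \cdot \frac{1}{10} = \frac{11}{5} \approx 2.2$)
$p{\left(G \right)} = - G^{2}$ ($p{\left(G \right)} = \left(G - G^{2}\right) - G = - G^{2}$)
$z = -44$ ($z = 4 \left(- 3^{2} - 2\right) = 4 \left(\left(-1\right) 9 - 2\right) = 4 \left(-9 - 2\right) = 4 \left(-11\right) = -44$)
$z E{\left(K \right)} = \left(-44\right) 20 = -880$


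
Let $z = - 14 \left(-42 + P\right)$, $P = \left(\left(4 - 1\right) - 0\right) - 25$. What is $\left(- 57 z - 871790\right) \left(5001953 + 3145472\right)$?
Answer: $-7518948930350$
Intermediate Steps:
$P = -22$ ($P = \left(\left(4 - 1\right) + 0\right) - 25 = \left(3 + 0\right) - 25 = 3 - 25 = -22$)
$z = 896$ ($z = - 14 \left(-42 - 22\right) = \left(-14\right) \left(-64\right) = 896$)
$\left(- 57 z - 871790\right) \left(5001953 + 3145472\right) = \left(\left(-57\right) 896 - 871790\right) \left(5001953 + 3145472\right) = \left(-51072 - 871790\right) 8147425 = \left(-922862\right) 8147425 = -7518948930350$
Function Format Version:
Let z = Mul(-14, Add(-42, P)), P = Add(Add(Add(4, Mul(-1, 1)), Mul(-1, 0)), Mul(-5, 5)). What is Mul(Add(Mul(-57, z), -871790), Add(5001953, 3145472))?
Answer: -7518948930350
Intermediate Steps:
P = -22 (P = Add(Add(Add(4, -1), 0), -25) = Add(Add(3, 0), -25) = Add(3, -25) = -22)
z = 896 (z = Mul(-14, Add(-42, -22)) = Mul(-14, -64) = 896)
Mul(Add(Mul(-57, z), -871790), Add(5001953, 3145472)) = Mul(Add(Mul(-57, 896), -871790), Add(5001953, 3145472)) = Mul(Add(-51072, -871790), 8147425) = Mul(-922862, 8147425) = -7518948930350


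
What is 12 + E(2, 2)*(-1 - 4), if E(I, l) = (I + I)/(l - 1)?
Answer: -8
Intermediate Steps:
E(I, l) = 2*I/(-1 + l) (E(I, l) = (2*I)/(-1 + l) = 2*I/(-1 + l))
12 + E(2, 2)*(-1 - 4) = 12 + (2*2/(-1 + 2))*(-1 - 4) = 12 + (2*2/1)*(-5) = 12 + (2*2*1)*(-5) = 12 + 4*(-5) = 12 - 20 = -8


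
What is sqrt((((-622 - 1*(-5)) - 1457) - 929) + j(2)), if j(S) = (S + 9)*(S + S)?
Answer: I*sqrt(2959) ≈ 54.397*I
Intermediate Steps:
j(S) = 2*S*(9 + S) (j(S) = (9 + S)*(2*S) = 2*S*(9 + S))
sqrt((((-622 - 1*(-5)) - 1457) - 929) + j(2)) = sqrt((((-622 - 1*(-5)) - 1457) - 929) + 2*2*(9 + 2)) = sqrt((((-622 + 5) - 1457) - 929) + 2*2*11) = sqrt(((-617 - 1457) - 929) + 44) = sqrt((-2074 - 929) + 44) = sqrt(-3003 + 44) = sqrt(-2959) = I*sqrt(2959)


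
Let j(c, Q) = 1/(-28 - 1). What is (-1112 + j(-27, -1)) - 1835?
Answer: -85464/29 ≈ -2947.0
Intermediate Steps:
j(c, Q) = -1/29 (j(c, Q) = 1/(-29) = -1/29)
(-1112 + j(-27, -1)) - 1835 = (-1112 - 1/29) - 1835 = -32249/29 - 1835 = -85464/29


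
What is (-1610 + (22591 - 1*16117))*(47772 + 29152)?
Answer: 374158336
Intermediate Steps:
(-1610 + (22591 - 1*16117))*(47772 + 29152) = (-1610 + (22591 - 16117))*76924 = (-1610 + 6474)*76924 = 4864*76924 = 374158336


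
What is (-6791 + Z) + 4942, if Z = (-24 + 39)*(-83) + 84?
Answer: -3010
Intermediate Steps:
Z = -1161 (Z = 15*(-83) + 84 = -1245 + 84 = -1161)
(-6791 + Z) + 4942 = (-6791 - 1161) + 4942 = -7952 + 4942 = -3010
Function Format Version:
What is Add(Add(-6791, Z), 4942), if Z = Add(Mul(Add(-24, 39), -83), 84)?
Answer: -3010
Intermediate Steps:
Z = -1161 (Z = Add(Mul(15, -83), 84) = Add(-1245, 84) = -1161)
Add(Add(-6791, Z), 4942) = Add(Add(-6791, -1161), 4942) = Add(-7952, 4942) = -3010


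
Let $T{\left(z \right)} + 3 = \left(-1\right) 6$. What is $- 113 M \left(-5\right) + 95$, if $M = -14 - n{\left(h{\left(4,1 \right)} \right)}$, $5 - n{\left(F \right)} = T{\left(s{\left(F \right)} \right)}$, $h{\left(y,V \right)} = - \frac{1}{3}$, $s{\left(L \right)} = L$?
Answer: $-15725$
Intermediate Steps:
$T{\left(z \right)} = -9$ ($T{\left(z \right)} = -3 - 6 = -9$)
$h{\left(y,V \right)} = - \frac{1}{3}$ ($h{\left(y,V \right)} = \left(-1\right) \frac{1}{3} = - \frac{1}{3}$)
$n{\left(F \right)} = 14$ ($n{\left(F \right)} = 5 - -9 = 5 + 9 = 14$)
$M = -28$ ($M = -14 - 14 = -28$)
$- 113 M \left(-5\right) + 95 = - 113 \left(\left(-28\right) \left(-5\right)\right) + 95 = \left(-113\right) 140 + 95 = -15820 + 95 = -15725$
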